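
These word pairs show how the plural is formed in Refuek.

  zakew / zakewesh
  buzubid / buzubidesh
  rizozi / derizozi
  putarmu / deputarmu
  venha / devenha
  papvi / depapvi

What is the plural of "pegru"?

"pegru" ends in a vowel. The stems ending in a vowel (rizozi → derizozi, putarmu → deputarmu, venha → devenha) add the prefix de-.
So pegru → depegru.

depegru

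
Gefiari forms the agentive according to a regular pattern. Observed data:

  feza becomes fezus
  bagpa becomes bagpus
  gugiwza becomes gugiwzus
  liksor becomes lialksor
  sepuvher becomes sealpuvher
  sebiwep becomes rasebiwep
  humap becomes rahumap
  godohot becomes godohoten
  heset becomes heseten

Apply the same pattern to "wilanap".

sepuvher and sebiwep both have last vowel 'e' yet inflect differently (sealpuvher, rasebiwep), so the last vowel is not what conditions the rule; the final letter is.
"wilanap" ends in -p. The stems ending in -p (sebiwep → rasebiwep, humap → rahumap) add the prefix ra-.
So wilanap → rawilanap.

rawilanap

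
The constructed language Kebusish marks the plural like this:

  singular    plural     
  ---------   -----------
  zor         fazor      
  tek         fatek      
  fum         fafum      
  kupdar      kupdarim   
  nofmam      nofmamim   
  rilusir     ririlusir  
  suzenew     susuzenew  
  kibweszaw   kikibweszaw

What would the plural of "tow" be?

"tow" has 1 vowel. The stems with 1 vowel (zor → fazor, tek → fatek, fum → fafum) add the prefix fa-.
The other patterns: stems with 2 vowels add -im; stems with 3 vowels repeat the first consonant+vowel as a prefix.
So tow → fatow.

fatow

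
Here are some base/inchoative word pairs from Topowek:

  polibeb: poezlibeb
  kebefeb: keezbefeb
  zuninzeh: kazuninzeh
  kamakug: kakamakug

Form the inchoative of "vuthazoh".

kavuthazoh

polibeb and zuninzeh both have last vowel 'e' yet inflect differently (poezlibeb, kazuninzeh), so the last vowel is not what conditions the rule; the final letter is.
"vuthazoh" ends in -h. The one such stem in the data (zuninzeh → kazuninzeh) adds the prefix ka-, so the same rule applies.
The other pattern: stems ending in -b insert -ez- after the first vowel.
So vuthazoh → kavuthazoh.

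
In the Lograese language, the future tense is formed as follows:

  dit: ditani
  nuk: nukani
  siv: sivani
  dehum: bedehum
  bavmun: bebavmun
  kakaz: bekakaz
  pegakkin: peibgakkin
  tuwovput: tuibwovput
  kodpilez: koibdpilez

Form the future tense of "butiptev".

buibtiptev

bavmun and pegakkin both end in -n yet inflect differently (bebavmun, peibgakkin), so the final letter is not what conditions the rule; the number of vowels is.
"butiptev" has 3 vowels. The stems with 3 vowels (pegakkin → peibgakkin, tuwovput → tuibwovput, kodpilez → koibdpilez) insert -ib- after the first vowel.
So butiptev → buibtiptev.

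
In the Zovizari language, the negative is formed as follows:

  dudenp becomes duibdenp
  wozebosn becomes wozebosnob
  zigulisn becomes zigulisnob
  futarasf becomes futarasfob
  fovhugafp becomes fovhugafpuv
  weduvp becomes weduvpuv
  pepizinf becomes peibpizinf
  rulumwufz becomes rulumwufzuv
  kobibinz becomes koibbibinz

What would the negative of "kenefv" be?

futarasf and pepizinf both end in -f yet inflect differently (futarasfob, peibpizinf), so the final letter is not what conditions the rule; the second-to-last letter is.
"kenefv" has second-to-last letter 'f'. The stems whose second-to-last letter is 'f' (fovhugafp → fovhugafpuv, rulumwufz → rulumwufzuv) add -uv.
The other patterns: stems whose second-to-last letter is 's' add -ob; stems whose second-to-last letter is 'n' insert -ib- after the first vowel.
So kenefv → kenefvuv.

kenefvuv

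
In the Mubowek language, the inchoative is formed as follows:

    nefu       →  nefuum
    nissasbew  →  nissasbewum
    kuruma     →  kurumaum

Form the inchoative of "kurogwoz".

Every pair shown (nefu → nefuum, nissasbew → nissasbewum, kuruma → kurumaum) follows the same rule: add -um.
So kurogwoz → kurogwozum.

kurogwozum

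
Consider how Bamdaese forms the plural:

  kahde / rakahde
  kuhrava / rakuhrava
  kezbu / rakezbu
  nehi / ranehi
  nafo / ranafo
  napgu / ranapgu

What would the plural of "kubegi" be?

Every pair shown (kahde → rakahde, kuhrava → rakuhrava, kezbu → rakezbu, …) follows the same rule: add the prefix ra-.
So kubegi → rakubegi.

rakubegi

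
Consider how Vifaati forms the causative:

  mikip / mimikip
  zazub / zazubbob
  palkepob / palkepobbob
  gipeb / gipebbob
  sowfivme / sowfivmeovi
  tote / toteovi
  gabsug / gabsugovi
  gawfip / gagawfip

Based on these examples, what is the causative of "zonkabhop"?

zozonkabhop

"zonkabhop" ends in -p. The stems ending in -p (mikip → mimikip, gawfip → gagawfip) repeat the first consonant+vowel as a prefix.
So zonkabhop → zozonkabhop.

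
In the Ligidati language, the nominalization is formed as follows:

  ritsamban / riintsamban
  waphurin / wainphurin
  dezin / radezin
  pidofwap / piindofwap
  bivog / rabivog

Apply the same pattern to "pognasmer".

waphurin and dezin both end in -n yet inflect differently (wainphurin, radezin), so the final letter is not what conditions the rule; the number of vowels is.
"pognasmer" has 3 vowels. The stems with 3 vowels (waphurin → wainphurin, pidofwap → piindofwap, ritsamban → riintsamban) insert -in- after the first vowel.
The other pattern: stems with 2 vowels add the prefix ra-.
So pognasmer → poingnasmer.

poingnasmer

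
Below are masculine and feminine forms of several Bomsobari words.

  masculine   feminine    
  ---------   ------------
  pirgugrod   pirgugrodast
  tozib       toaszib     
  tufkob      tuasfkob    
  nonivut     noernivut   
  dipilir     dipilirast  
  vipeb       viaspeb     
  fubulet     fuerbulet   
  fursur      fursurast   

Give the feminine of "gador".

"gador" ends in -r. The stems ending in -r (dipilir → dipilirast, fursur → fursurast) add -ast.
So gador → gadorast.

gadorast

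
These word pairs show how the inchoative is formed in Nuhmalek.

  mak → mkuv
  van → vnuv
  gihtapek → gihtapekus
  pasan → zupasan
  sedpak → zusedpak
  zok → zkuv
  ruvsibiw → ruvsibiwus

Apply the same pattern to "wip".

wpuv

zok and sedpak both end in -k yet inflect differently (zkuv, zusedpak), so the final letter is not what conditions the rule; the number of vowels is.
"wip" has 1 vowel. The stems with 1 vowel (zok → zkuv, van → vnuv, mak → mkuv) delete the last vowel and add -uv.
The other patterns: stems with 2 vowels add the prefix zu-; stems with 3 vowels add -us.
So wip → wpuv.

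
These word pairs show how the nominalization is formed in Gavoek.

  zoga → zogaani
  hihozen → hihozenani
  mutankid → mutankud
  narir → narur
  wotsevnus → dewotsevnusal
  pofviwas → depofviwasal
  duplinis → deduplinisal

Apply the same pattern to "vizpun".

vizpunani

zoga and pofviwas both have last vowel 'a' yet inflect differently (zogaani, depofviwasal), so the last vowel is not what conditions the rule; the final letter is.
"vizpun" ends in -n. The one such stem in the data (hihozen → hihozenani) adds -ani, so the same rule applies.
So vizpun → vizpunani.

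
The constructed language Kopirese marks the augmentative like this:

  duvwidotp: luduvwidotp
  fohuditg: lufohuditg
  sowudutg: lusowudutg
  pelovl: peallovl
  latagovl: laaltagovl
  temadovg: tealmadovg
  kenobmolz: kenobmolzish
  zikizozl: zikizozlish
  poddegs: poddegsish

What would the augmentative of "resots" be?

luresots

fohuditg and temadovg both end in -g yet inflect differently (lufohuditg, tealmadovg), so the final letter is not what conditions the rule; the second-to-last letter is.
"resots" has second-to-last letter 't'. The stems whose second-to-last letter is 't' (duvwidotp → luduvwidotp, fohuditg → lufohuditg, sowudutg → lusowudutg) add the prefix lu-.
So resots → luresots.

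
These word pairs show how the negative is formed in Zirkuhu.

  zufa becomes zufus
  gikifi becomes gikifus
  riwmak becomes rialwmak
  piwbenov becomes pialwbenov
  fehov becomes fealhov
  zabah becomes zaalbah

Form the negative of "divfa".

zufa and riwmak both have last vowel 'a' yet inflect differently (zufus, rialwmak), so the last vowel is not what conditions the rule; whether the stem ends in a vowel or a consonant is.
"divfa" ends in a vowel. The stems ending in a vowel (zufa → zufus, gikifi → gikifus) drop the final letter and add -us.
The other pattern: stems ending in a consonant insert -al- after the first vowel.
So divfa → divfus.

divfus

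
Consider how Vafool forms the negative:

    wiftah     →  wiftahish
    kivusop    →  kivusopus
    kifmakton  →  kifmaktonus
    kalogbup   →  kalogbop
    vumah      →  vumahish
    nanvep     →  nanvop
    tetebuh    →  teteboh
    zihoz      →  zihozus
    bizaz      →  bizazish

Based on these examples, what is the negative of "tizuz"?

zihoz and bizaz both end in -z yet inflect differently (zihozus, bizazish), so the final letter is not what conditions the rule; the last vowel is.
"tizuz" has last vowel 'u'. The stems whose last vowel is 'u' (tetebuh → teteboh, kalogbup → kalogbop) change the last vowel to 'o'.
So tizuz → tizoz.

tizoz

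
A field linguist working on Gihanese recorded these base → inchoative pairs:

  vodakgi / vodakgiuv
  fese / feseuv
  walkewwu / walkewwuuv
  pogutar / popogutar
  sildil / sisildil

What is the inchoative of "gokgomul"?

vodakgi and sildil both have last vowel 'i' yet inflect differently (vodakgiuv, sisildil), so the last vowel is not what conditions the rule; whether the stem ends in a vowel or a consonant is.
"gokgomul" ends in a consonant. The stems ending in a consonant (pogutar → popogutar, sildil → sisildil) repeat the first consonant+vowel as a prefix.
The other pattern: stems ending in a vowel add -uv.
So gokgomul → gogokgomul.

gogokgomul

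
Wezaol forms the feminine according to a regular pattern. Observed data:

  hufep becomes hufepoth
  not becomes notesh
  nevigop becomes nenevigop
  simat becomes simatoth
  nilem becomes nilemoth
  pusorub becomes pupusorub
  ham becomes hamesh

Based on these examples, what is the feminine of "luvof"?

"luvof" has 2 vowels. The stems with 2 vowels (nilem → nilemoth, simat → simatoth, hufep → hufepoth) add -oth.
So luvof → luvofoth.

luvofoth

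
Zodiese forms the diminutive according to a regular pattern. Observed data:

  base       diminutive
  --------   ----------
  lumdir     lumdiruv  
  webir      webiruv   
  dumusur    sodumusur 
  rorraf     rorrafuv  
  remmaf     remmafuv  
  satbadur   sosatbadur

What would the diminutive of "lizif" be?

dumusur and webir both end in -r yet inflect differently (sodumusur, webiruv), so the final letter is not what conditions the rule; the last vowel is.
"lizif" has last vowel 'i'. The stems whose last vowel is 'i' (webir → webiruv, lumdir → lumdiruv) add -uv.
The other pattern: stems whose last vowel is 'u' add the prefix so-.
So lizif → lizifuv.

lizifuv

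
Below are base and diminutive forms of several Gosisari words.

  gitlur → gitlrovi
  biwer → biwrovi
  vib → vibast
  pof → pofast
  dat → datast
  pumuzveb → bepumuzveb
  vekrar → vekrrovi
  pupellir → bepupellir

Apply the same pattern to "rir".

rirast

gitlur and pupellir both end in -r yet inflect differently (gitlrovi, bepupellir), so the final letter is not what conditions the rule; the number of vowels is.
"rir" has 1 vowel. The stems with 1 vowel (vib → vibast, pof → pofast, dat → datast) add -ast.
The other patterns: stems with 2 vowels delete the last vowel and add -ovi; stems with 3 vowels add the prefix be-.
So rir → rirast.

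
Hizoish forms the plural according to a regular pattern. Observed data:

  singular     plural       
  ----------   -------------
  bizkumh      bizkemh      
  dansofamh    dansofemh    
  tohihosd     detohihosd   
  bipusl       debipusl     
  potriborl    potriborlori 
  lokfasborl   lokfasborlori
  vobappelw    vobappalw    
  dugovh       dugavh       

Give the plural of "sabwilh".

bipusl and potriborl both end in -l yet inflect differently (debipusl, potriborlori), so the final letter is not what conditions the rule; the second-to-last letter is.
"sabwilh" has second-to-last letter 'l'. The one such stem in the data (vobappelw → vobappalw) changes the last vowel to 'a' (as does dugovh), so the same rule applies.
The other patterns: stems whose second-to-last letter is 'm' change the last vowel to 'e'; stems whose second-to-last letter is 's' add the prefix de-; stems whose second-to-last letter is 'r' add -ori.
So sabwilh → sabwalh.

sabwalh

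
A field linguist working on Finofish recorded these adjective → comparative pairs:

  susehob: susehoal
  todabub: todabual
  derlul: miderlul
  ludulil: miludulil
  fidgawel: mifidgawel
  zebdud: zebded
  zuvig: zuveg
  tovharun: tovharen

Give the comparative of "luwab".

todabub and derlul both have last vowel 'u' yet inflect differently (todabual, miderlul), so the last vowel is not what conditions the rule; the final letter is.
"luwab" ends in -b. The stems ending in -b (susehob → susehoal, todabub → todabual) drop the final letter and add -al.
The other patterns: stems ending in -l add the prefix mi-; stems ending in -d, -g or -n change the last vowel to 'e'.
So luwab → luwaal.

luwaal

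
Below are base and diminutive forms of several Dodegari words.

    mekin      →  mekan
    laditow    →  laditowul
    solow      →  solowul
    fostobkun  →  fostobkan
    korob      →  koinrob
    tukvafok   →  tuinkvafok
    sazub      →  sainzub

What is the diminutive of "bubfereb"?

buinbfereb

fostobkun and sazub both have last vowel 'u' yet inflect differently (fostobkan, sainzub), so the last vowel is not what conditions the rule; the final letter is.
"bubfereb" ends in -b. The stems ending in -b (sazub → sainzub, korob → koinrob) insert -in- after the first vowel.
So bubfereb → buinbfereb.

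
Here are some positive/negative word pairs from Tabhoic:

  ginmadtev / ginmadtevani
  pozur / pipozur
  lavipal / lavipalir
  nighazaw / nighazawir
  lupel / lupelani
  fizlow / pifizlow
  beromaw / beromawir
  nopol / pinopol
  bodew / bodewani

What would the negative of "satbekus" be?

"satbekus" has last vowel 'u'. The one such stem in the data (pozur → pipozur) adds the prefix pi-, so the same rule applies.
So satbekus → pisatbekus.

pisatbekus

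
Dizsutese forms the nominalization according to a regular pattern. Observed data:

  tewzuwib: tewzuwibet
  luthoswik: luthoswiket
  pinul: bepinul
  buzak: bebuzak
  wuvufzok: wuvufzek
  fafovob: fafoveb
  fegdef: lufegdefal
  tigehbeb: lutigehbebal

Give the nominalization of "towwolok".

towwolek

"towwolok" has last vowel 'o'. The stems whose last vowel is 'o' (wuvufzok → wuvufzek, fafovob → fafoveb) change the last vowel to 'e'.
The other patterns: stems whose last vowel is 'i' add -et; stems whose last vowel is 'a' or 'u' add the prefix be-; stems whose last vowel is 'e' add lu- … -al around the stem.
So towwolok → towwolek.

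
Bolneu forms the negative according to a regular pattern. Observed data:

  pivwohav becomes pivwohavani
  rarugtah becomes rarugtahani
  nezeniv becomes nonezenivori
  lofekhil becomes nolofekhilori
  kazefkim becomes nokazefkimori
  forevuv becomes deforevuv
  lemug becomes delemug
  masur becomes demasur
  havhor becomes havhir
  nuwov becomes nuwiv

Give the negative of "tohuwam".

tohuwamani

pivwohav and nezeniv both end in -v yet inflect differently (pivwohavani, nonezenivori), so the final letter is not what conditions the rule; the last vowel is.
"tohuwam" has last vowel 'a'. The stems whose last vowel is 'a' (pivwohav → pivwohavani, rarugtah → rarugtahani) add -ani.
The other patterns: stems whose last vowel is 'i' add no- … -ori around the stem; stems whose last vowel is 'u' add the prefix de-; stems whose last vowel is 'o' change the last vowel to 'i'.
So tohuwam → tohuwamani.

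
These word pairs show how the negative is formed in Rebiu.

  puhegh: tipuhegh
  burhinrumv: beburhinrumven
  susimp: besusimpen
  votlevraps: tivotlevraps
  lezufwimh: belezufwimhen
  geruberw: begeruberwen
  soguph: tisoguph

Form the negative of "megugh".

timegugh

lezufwimh and puhegh both end in -h yet inflect differently (belezufwimhen, tipuhegh), so the final letter is not what conditions the rule; the second-to-last letter is.
"megugh" has second-to-last letter 'g'. The one such stem in the data (puhegh → tipuhegh) adds the prefix ti-, so the same rule applies.
The other pattern: stems whose second-to-last letter is 'm' or 'r' add be- … -en around the stem.
So megugh → timegugh.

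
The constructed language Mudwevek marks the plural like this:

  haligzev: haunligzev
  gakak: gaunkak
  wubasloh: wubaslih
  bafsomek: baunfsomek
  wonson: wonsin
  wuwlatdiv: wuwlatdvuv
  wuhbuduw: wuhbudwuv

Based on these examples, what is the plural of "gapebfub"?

gapebfbuv

wuwlatdiv and haligzev both end in -v yet inflect differently (wuwlatdvuv, haunligzev), so the final letter is not what conditions the rule; the last vowel is.
"gapebfub" has last vowel 'u'. The one such stem in the data (wuhbuduw → wuhbudwuv) deletes the last vowel and adds -uv (as does wuwlatdiv), so the same rule applies.
The other patterns: stems whose last vowel is 'a' or 'e' insert -un- after the first vowel; stems whose last vowel is 'o' change the last vowel to 'i'.
So gapebfub → gapebfbuv.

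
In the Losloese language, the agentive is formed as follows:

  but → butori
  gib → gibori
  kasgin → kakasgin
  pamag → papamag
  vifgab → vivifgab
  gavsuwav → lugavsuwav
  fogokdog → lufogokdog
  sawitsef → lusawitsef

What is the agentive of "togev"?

gib and vifgab both end in -b yet inflect differently (gibori, vivifgab), so the final letter is not what conditions the rule; the number of vowels is.
"togev" has 2 vowels. The stems with 2 vowels (kasgin → kakasgin, pamag → papamag, vifgab → vivifgab) repeat the first consonant+vowel as a prefix.
So togev → totogev.

totogev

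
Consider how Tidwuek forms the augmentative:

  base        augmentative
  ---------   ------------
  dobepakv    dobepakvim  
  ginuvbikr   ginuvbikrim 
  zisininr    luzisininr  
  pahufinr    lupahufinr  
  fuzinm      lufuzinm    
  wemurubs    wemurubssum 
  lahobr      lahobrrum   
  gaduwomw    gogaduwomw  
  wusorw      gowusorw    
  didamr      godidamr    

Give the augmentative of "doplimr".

ginuvbikr and zisininr both end in -r yet inflect differently (ginuvbikrim, luzisininr), so the final letter is not what conditions the rule; the second-to-last letter is.
"doplimr" has second-to-last letter 'm'. The stems whose second-to-last letter is 'm' (gaduwomw → gogaduwomw, didamr → godidamr) add the prefix go-.
The other patterns: stems whose second-to-last letter is 'k' add -im; stems whose second-to-last letter is 'n' add the prefix lu-; stems whose second-to-last letter is 'b' double the final consonant and add -um.
So doplimr → godoplimr.

godoplimr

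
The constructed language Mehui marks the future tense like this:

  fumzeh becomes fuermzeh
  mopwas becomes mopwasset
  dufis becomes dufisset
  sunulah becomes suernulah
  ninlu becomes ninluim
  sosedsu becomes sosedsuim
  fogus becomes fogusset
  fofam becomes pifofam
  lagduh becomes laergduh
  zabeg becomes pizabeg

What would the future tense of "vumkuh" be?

fogus and lagduh both have last vowel 'u' yet inflect differently (fogusset, laergduh), so the last vowel is not what conditions the rule; the final letter is.
"vumkuh" ends in -h. The stems ending in -h (lagduh → laergduh, fumzeh → fuermzeh, sunulah → suernulah) insert -er- after the first vowel.
The other patterns: stems ending in -s double the final consonant and add -et; stems ending in -u add -im; stems ending in -g or -m add the prefix pi-.
So vumkuh → vuermkuh.

vuermkuh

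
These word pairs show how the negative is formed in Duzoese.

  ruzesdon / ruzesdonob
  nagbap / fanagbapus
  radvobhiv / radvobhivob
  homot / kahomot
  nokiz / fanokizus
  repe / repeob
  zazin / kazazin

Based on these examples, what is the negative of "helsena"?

kahelsena

ruzesdon and zazin both end in -n yet inflect differently (ruzesdonob, kazazin), so the final letter is not what conditions the rule; the first letter is.
"helsena" begins with h-. The one such stem in the data (homot → kahomot) adds the prefix ka-, so the same rule applies.
So helsena → kahelsena.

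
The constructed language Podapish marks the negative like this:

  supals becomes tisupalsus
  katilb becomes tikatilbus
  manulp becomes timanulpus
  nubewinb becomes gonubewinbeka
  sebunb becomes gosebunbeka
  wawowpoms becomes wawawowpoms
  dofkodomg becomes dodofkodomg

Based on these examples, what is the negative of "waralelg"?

tiwaralelgus

katilb and nubewinb both end in -b yet inflect differently (tikatilbus, gonubewinbeka), so the final letter is not what conditions the rule; the second-to-last letter is.
"waralelg" has second-to-last letter 'l'. The stems whose second-to-last letter is 'l' (supals → tisupalsus, katilb → tikatilbus, manulp → timanulpus) add ti- … -us around the stem.
The other patterns: stems whose second-to-last letter is 'n' add go- … -eka around the stem; stems whose second-to-last letter is 'm' repeat the first consonant+vowel as a prefix.
So waralelg → tiwaralelgus.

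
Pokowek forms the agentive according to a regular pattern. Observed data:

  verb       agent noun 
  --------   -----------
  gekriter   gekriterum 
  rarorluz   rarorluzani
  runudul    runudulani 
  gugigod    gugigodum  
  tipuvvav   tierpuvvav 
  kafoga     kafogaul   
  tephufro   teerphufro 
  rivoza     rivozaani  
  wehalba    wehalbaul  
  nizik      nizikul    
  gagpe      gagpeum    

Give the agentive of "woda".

wodaul

rivoza and kafoga both end in -a yet inflect differently (rivozaani, kafogaul), so the final letter is not what conditions the rule; the first letter is.
"woda" begins with w-. The one such stem in the data (wehalba → wehalbaul) adds -ul, so the same rule applies.
The other patterns: stems beginning with t- insert -er- after the first vowel; stems beginning with g- add -um; stems beginning with r- add -ani.
So woda → wodaul.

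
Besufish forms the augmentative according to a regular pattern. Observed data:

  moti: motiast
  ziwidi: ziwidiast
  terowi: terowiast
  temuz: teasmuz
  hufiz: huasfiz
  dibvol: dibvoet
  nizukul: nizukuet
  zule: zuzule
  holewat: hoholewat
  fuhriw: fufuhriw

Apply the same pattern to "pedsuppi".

moti and hufiz both have last vowel 'i' yet inflect differently (motiast, huasfiz), so the last vowel is not what conditions the rule; the final letter is.
"pedsuppi" ends in -i. The stems ending in -i (moti → motiast, ziwidi → ziwidiast, terowi → terowiast) add -ast.
So pedsuppi → pedsuppiast.

pedsuppiast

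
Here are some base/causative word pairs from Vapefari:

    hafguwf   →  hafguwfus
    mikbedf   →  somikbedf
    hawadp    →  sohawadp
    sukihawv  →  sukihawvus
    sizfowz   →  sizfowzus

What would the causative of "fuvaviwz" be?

fuvaviwzus

mikbedf and hafguwf both end in -f yet inflect differently (somikbedf, hafguwfus), so the final letter is not what conditions the rule; the second-to-last letter is.
"fuvaviwz" has second-to-last letter 'w'. The stems whose second-to-last letter is 'w' (hafguwf → hafguwfus, sizfowz → sizfowzus, sukihawv → sukihawvus) add -us.
So fuvaviwz → fuvaviwzus.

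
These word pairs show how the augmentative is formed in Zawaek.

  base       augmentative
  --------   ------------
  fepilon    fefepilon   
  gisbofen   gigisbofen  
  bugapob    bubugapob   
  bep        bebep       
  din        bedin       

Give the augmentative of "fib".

befib

"fib" has 1 vowel. The stems with 1 vowel (bep → bebep, din → bedin) add the prefix be-.
The other pattern: stems with 3 vowels repeat the first consonant+vowel as a prefix.
So fib → befib.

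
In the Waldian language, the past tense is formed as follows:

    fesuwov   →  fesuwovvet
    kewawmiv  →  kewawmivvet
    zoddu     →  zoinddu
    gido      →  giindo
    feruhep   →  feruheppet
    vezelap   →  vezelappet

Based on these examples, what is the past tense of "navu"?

nainvu

fesuwov and gido both have last vowel 'o' yet inflect differently (fesuwovvet, giindo), so the last vowel is not what conditions the rule; whether the stem ends in a vowel or a consonant is.
"navu" ends in a vowel. The stems ending in a vowel (zoddu → zoinddu, gido → giindo) insert -in- after the first vowel.
The other pattern: stems ending in a consonant double the final consonant and add -et.
So navu → nainvu.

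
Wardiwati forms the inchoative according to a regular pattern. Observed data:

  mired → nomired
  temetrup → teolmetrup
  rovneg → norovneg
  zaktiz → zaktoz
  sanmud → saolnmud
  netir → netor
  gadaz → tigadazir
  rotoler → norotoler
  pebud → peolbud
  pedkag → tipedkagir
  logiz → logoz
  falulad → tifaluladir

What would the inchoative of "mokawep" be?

falulad and pebud both end in -d yet inflect differently (tifaluladir, peolbud), so the final letter is not what conditions the rule; the last vowel is.
"mokawep" has last vowel 'e'. The stems whose last vowel is 'e' (rotoler → norotoler, rovneg → norovneg, mired → nomired) add the prefix no-.
The other patterns: stems whose last vowel is 'a' add ti- … -ir around the stem; stems whose last vowel is 'u' insert -ol- after the first vowel; stems whose last vowel is 'i' change the last vowel to 'o'.
So mokawep → nomokawep.

nomokawep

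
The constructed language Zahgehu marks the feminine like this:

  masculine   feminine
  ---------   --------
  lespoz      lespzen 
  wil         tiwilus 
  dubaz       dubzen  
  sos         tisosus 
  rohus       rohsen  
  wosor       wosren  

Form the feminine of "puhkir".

puhkren

sos and rohus both end in -s yet inflect differently (tisosus, rohsen), so the final letter is not what conditions the rule; the number of vowels is.
"puhkir" has 2 vowels. The stems with 2 vowels (rohus → rohsen, lespoz → lespzen, dubaz → dubzen) delete the last vowel and add -en.
The other pattern: stems with 1 vowel add ti- … -us around the stem.
So puhkir → puhkren.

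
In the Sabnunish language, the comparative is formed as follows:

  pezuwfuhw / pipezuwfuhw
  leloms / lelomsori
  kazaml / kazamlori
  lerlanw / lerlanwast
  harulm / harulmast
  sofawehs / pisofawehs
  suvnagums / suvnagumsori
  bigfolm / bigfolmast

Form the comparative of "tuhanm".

sofawehs and suvnagums both end in -s yet inflect differently (pisofawehs, suvnagumsori), so the final letter is not what conditions the rule; the second-to-last letter is.
"tuhanm" has second-to-last letter 'n'. The one such stem in the data (lerlanw → lerlanwast) adds -ast, so the same rule applies.
So tuhanm → tuhanmast.

tuhanmast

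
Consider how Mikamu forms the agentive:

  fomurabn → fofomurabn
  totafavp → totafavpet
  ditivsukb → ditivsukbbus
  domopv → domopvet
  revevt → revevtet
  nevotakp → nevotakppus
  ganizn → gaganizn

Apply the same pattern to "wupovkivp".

wupovkivpet

nevotakp and totafavp both end in -p yet inflect differently (nevotakppus, totafavpet), so the final letter is not what conditions the rule; the second-to-last letter is.
"wupovkivp" has second-to-last letter 'v'. The stems whose second-to-last letter is 'v' (totafavp → totafavpet, revevt → revevtet) add -et.
So wupovkivp → wupovkivpet.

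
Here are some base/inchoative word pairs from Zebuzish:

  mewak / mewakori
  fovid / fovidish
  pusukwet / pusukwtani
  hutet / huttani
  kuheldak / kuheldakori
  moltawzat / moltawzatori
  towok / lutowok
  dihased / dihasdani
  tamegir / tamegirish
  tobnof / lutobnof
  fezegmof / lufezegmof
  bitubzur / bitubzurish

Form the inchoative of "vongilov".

luvongilov

towok and kuheldak both end in -k yet inflect differently (lutowok, kuheldakori), so the final letter is not what conditions the rule; the last vowel is.
"vongilov" has last vowel 'o'. The stems whose last vowel is 'o' (towok → lutowok, tobnof → lutobnof, fezegmof → lufezegmof) add the prefix lu-.
The other patterns: stems whose last vowel is 'e' delete the last vowel and add -ani; stems whose last vowel is 'a' add -ori; stems whose last vowel is 'i' or 'u' add -ish.
So vongilov → luvongilov.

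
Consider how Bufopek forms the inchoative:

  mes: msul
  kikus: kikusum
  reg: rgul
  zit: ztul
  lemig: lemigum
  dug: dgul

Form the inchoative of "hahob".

hahobum

lemig and dug both end in -g yet inflect differently (lemigum, dgul), so the final letter is not what conditions the rule; the number of vowels is.
"hahob" has 2 vowels. The stems with 2 vowels (kikus → kikusum, lemig → lemigum) add -um.
So hahob → hahobum.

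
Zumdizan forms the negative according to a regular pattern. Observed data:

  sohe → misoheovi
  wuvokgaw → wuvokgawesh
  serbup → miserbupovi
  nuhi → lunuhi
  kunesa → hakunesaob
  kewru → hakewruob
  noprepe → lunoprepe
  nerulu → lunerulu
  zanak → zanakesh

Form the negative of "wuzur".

nerulu and kewru both end in -u yet inflect differently (lunerulu, hakewruob), so the final letter is not what conditions the rule; the first letter is.
"wuzur" begins with w-. The one such stem in the data (wuvokgaw → wuvokgawesh) adds -esh, so the same rule applies.
So wuzur → wuzuresh.

wuzuresh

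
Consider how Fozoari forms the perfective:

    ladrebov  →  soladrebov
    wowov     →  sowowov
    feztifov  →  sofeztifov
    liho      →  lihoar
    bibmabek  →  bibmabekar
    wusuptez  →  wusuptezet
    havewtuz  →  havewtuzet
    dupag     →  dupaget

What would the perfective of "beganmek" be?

"beganmek" ends in -k. The one such stem in the data (bibmabek → bibmabekar) adds -ar, so the same rule applies.
So beganmek → beganmekar.

beganmekar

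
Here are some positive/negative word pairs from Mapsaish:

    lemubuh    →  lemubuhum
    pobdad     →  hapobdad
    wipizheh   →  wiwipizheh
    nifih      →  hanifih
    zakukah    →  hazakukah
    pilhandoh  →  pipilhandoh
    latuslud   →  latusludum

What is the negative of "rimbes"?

ririmbes

pobdad and latuslud both end in -d yet inflect differently (hapobdad, latusludum), so the final letter is not what conditions the rule; the last vowel is.
"rimbes" has last vowel 'e'. The one such stem in the data (wipizheh → wiwipizheh) repeats the first consonant+vowel as a prefix (as does pilhandoh), so the same rule applies.
So rimbes → ririmbes.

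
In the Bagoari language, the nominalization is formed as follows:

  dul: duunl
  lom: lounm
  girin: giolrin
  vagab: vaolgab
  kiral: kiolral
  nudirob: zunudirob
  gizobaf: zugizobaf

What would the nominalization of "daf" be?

daunf

dul and kiral both end in -l yet inflect differently (duunl, kiolral), so the final letter is not what conditions the rule; the number of vowels is.
"daf" has 1 vowel. The stems with 1 vowel (dul → duunl, lom → lounm) insert -un- after the first vowel.
The other patterns: stems with 2 vowels insert -ol- after the first vowel; stems with 3 vowels add the prefix zu-.
So daf → daunf.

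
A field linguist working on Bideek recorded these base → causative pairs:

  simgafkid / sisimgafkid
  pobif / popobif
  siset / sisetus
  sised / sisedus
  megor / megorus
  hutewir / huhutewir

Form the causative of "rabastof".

rabastofus

hutewir and megor both end in -r yet inflect differently (huhutewir, megorus), so the final letter is not what conditions the rule; the last vowel is.
"rabastof" has last vowel 'o'. The one such stem in the data (megor → megorus) adds -us, so the same rule applies.
So rabastof → rabastofus.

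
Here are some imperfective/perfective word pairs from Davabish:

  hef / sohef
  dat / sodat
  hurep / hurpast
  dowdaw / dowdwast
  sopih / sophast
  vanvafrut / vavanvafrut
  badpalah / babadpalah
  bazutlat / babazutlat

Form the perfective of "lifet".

liftast

"lifet" has 2 vowels. The stems with 2 vowels (hurep → hurpast, dowdaw → dowdwast, sopih → sophast) delete the last vowel and add -ast.
The other patterns: stems with 1 vowel add the prefix so-; stems with 3 vowels repeat the first consonant+vowel as a prefix.
So lifet → liftast.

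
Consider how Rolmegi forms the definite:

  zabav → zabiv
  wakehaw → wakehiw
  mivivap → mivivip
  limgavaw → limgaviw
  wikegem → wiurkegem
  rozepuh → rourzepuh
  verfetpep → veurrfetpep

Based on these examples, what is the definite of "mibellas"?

"mibellas" has last vowel 'a'. The stems whose last vowel is 'a' (zabav → zabiv, wakehaw → wakehiw, mivivap → mivivip) change the last vowel to 'i'.
So mibellas → mibellis.

mibellis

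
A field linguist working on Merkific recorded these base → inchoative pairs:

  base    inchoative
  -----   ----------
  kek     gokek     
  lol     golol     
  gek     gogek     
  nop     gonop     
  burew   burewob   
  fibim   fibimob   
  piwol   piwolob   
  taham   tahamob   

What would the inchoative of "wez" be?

lol and piwol both end in -l yet inflect differently (golol, piwolob), so the final letter is not what conditions the rule; the number of vowels is.
"wez" has 1 vowel. The stems with 1 vowel (kek → gokek, lol → golol, gek → gogek) add the prefix go-.
So wez → gowez.

gowez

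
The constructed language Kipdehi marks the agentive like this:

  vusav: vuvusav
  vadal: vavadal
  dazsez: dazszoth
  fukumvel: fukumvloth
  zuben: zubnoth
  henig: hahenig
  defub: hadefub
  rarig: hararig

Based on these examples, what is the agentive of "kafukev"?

kafukvoth

vadal and fukumvel both end in -l yet inflect differently (vavadal, fukumvloth), so the final letter is not what conditions the rule; the last vowel is.
"kafukev" has last vowel 'e'. The stems whose last vowel is 'e' (dazsez → dazszoth, fukumvel → fukumvloth, zuben → zubnoth) delete the last vowel and add -oth.
So kafukev → kafukvoth.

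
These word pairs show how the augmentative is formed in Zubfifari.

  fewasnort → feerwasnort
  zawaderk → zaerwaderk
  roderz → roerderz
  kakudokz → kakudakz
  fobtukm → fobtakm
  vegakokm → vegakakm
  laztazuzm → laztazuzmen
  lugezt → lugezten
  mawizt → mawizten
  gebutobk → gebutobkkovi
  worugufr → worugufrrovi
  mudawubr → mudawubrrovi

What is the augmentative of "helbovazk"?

roderz and kakudokz both end in -z yet inflect differently (roerderz, kakudakz), so the final letter is not what conditions the rule; the second-to-last letter is.
"helbovazk" has second-to-last letter 'z'. The stems whose second-to-last letter is 'z' (laztazuzm → laztazuzmen, lugezt → lugezten, mawizt → mawizten) add -en.
So helbovazk → helbovazken.

helbovazken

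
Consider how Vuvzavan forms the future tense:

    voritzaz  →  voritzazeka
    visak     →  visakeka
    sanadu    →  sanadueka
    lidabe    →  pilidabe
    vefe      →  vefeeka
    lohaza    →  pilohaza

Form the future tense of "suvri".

vefe and lidabe both end in -e yet inflect differently (vefeeka, pilidabe), so the final letter is not what conditions the rule; the first letter is.
"suvri" begins with s-. The one such stem in the data (sanadu → sanadueka) adds -eka, so the same rule applies.
So suvri → suvrieka.

suvrieka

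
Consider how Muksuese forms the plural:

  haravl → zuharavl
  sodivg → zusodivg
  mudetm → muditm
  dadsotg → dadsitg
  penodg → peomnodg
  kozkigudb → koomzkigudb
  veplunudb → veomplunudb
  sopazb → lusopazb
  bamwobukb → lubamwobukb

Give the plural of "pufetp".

sodivg and dadsotg both end in -g yet inflect differently (zusodivg, dadsitg), so the final letter is not what conditions the rule; the second-to-last letter is.
"pufetp" has second-to-last letter 't'. The stems whose second-to-last letter is 't' (mudetm → muditm, dadsotg → dadsitg) change the last vowel to 'i'.
The other patterns: stems whose second-to-last letter is 'v' add the prefix zu-; stems whose second-to-last letter is 'd' insert -om- after the first vowel; stems whose second-to-last letter is 'k' or 'z' add the prefix lu-.
So pufetp → pufitp.

pufitp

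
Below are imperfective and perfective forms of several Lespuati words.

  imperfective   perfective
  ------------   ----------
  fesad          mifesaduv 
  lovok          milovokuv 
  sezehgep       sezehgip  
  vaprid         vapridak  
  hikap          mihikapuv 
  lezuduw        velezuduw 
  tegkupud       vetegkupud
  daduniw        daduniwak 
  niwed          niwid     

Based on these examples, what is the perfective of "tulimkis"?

tulimkisak

vaprid and fesad both end in -d yet inflect differently (vapridak, mifesaduv), so the final letter is not what conditions the rule; the last vowel is.
"tulimkis" has last vowel 'i'. The stems whose last vowel is 'i' (vaprid → vapridak, daduniw → daduniwak) add -ak.
The other patterns: stems whose last vowel is 'a' or 'o' add mi- … -uv around the stem; stems whose last vowel is 'u' add the prefix ve-; stems whose last vowel is 'e' change the last vowel to 'i'.
So tulimkis → tulimkisak.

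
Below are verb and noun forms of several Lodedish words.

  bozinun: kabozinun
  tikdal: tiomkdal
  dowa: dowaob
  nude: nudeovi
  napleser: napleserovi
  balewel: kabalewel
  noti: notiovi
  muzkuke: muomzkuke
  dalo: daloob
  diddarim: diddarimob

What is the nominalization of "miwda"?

nude and muzkuke both end in -e yet inflect differently (nudeovi, muomzkuke), so the final letter is not what conditions the rule; the first letter is.
"miwda" begins with m-. The one such stem in the data (muzkuke → muomzkuke) inserts -om- after the first vowel (as does tikdal), so the same rule applies.
So miwda → miomwda.

miomwda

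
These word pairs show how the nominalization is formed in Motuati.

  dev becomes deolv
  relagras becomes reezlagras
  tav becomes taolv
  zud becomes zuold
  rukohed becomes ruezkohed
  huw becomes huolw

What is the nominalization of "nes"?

zud and rukohed both end in -d yet inflect differently (zuold, ruezkohed), so the final letter is not what conditions the rule; the number of vowels is.
"nes" has 1 vowel. The stems with 1 vowel (huw → huolw, zud → zuold, tav → taolv) insert -ol- after the first vowel.
The other pattern: stems with 3 vowels insert -ez- after the first vowel.
So nes → neols.

neols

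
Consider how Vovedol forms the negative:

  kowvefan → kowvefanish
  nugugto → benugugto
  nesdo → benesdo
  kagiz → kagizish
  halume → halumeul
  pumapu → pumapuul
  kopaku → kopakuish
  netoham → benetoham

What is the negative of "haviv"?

kopaku and pumapu both end in -u yet inflect differently (kopakuish, pumapuul), so the final letter is not what conditions the rule; the first letter is.
"haviv" begins with h-. The one such stem in the data (halume → halumeul) adds -ul, so the same rule applies.
The other patterns: stems beginning with n- add the prefix be-; stems beginning with k- add -ish.
So haviv → havivul.

havivul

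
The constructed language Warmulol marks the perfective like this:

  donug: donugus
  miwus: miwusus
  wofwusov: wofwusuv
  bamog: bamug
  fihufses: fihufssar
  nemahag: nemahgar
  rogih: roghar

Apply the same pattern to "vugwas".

vugwsar

"vugwas" has last vowel 'a'. The one such stem in the data (nemahag → nemahgar) deletes the last vowel and adds -ar (as do fihufses, rogih), so the same rule applies.
The other patterns: stems whose last vowel is 'u' add -us; stems whose last vowel is 'o' change the last vowel to 'u'.
So vugwas → vugwsar.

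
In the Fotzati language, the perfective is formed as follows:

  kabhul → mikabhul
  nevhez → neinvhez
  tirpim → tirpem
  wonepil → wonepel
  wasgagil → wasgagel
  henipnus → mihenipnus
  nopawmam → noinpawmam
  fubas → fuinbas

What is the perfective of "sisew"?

fubas and henipnus both end in -s yet inflect differently (fuinbas, mihenipnus), so the final letter is not what conditions the rule; the last vowel is.
"sisew" has last vowel 'e'. The one such stem in the data (nevhez → neinvhez) inserts -in- after the first vowel (as do fubas, nopawmam), so the same rule applies.
So sisew → siinsew.

siinsew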